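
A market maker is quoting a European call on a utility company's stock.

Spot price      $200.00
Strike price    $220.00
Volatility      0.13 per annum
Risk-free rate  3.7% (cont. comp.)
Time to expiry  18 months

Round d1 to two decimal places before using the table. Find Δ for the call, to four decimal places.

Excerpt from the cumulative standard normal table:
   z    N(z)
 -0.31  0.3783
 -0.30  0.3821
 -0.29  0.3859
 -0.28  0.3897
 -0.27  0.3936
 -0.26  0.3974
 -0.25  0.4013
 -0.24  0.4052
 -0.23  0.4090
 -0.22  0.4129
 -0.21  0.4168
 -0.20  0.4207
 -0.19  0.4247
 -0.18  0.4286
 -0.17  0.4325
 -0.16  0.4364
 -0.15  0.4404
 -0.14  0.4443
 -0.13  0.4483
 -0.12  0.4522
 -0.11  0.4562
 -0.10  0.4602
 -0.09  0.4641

0.4325

σ√T = 0.13·√1.5 = 0.1592
d₁ = [ln(200/220) + (0.037 + 0.13²/2)·1.5] / 0.1592 = [-0.0953 + 0.0682] / 0.1592 = -0.1704 ⇒ -0.17
N(d₁) = N(-0.17) = 0.4325
Δ_call = N(d₁) = 0.4325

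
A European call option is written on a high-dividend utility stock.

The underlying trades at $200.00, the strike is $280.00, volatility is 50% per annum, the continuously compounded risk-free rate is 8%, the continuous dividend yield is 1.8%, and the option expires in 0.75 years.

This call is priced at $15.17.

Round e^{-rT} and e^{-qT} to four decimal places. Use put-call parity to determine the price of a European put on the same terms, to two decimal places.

$81.55

exp(−qT) = exp(−0.018·0.75) = 0.9866;  exp(−rT) = exp(−0.08·0.75) = 0.9418
Put-call parity: C − P = S·e^(−qT) − K·e^(−rT) = 200·0.9866 − 280·0.9418 = 197.3200 − 263.7040 = -66.3840
P = C − (C − P) = 15.17 − (-66.3840) = 81.5540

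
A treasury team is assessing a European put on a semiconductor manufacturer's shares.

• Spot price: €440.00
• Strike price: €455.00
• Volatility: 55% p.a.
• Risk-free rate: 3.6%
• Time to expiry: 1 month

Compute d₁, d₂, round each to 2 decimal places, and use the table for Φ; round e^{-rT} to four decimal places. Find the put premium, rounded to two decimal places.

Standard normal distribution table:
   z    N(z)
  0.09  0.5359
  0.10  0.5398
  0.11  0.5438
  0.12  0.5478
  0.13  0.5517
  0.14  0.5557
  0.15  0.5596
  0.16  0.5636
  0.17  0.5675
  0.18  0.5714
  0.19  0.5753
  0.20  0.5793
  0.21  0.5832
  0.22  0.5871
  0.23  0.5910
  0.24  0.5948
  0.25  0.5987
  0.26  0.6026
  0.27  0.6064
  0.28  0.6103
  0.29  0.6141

€35.81

σ√T = 0.55·√0.08333 = 0.1588
d₁ = [ln(440/455) + (0.036 + 0.55²/2)·0.08333] / 0.1588 = [-0.0335 + 0.0156] / 0.1588 = -0.1129 ≈ -0.11
d₂ = d₁ − σ√T = -0.1129 − 0.1588 = -0.2716 ≈ -0.27
e^(−rT) = e^(−0.036·0.08333) = 0.9970
N(−d₂) = N(0.27) = 0.6064;  N(−d₁) = N(0.11) = 0.5438
P = 455·0.9970·0.6064 − 440·0.5438 = 275.0843 − 239.2720 = 35.8123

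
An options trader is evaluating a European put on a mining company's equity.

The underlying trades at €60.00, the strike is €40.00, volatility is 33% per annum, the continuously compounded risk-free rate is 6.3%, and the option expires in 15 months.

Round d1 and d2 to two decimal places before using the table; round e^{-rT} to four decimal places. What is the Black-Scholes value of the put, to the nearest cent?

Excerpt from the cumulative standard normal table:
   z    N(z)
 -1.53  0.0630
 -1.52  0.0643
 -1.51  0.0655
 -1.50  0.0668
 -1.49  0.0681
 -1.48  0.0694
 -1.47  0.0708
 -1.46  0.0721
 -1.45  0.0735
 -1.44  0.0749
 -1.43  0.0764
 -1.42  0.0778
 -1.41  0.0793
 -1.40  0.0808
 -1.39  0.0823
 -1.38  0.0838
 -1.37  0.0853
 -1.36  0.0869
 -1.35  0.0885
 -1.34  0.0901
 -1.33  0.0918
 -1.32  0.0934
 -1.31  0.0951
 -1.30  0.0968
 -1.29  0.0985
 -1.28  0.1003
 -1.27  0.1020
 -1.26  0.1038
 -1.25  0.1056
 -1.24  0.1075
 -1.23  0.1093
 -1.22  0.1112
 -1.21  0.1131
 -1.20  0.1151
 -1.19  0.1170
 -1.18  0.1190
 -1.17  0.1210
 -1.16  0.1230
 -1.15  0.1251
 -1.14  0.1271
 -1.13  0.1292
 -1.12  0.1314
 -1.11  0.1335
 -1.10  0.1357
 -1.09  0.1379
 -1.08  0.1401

€0.77

T = 1.25;  σ√T = 0.3690
d₁ = [ln(60/40) + (0.063 + ½·0.33²)·1.25] / (σ√T) = (0.4055 + 0.1468) / 0.3690 = 1.4969 ≈ 1.50
d₂ = 1.4969 − 0.3690 = 1.1279 ≈ 1.13
exp(−rT) = exp(−0.063·1.25) = 0.9243
N(−d₂) = N(-1.13) = 0.1292;  N(−d₁) = N(-1.50) = 0.0668
P = 40·0.9243·0.1292 − 60·0.0668 = 4.7768 − 4.0080 = 0.7688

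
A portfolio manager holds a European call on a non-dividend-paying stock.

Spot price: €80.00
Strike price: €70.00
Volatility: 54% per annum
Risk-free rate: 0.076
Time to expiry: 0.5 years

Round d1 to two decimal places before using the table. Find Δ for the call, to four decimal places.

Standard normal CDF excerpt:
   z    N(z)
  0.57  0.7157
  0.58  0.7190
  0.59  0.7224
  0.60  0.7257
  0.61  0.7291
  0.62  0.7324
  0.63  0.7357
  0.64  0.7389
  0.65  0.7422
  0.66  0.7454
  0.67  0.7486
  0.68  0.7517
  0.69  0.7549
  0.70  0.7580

0.7389

σ√T = 0.54 × 0.7071 = 0.3818
d₁ = [ln(80/70) + (0.076 + 0.54²/2)·0.5] / 0.3818 = [0.1335 + 0.1109] / 0.3818 = 0.6401 ⇒ 0.64
N(d₁) = N(0.64) = 0.7389
Δ_call = N(d₁) = 0.7389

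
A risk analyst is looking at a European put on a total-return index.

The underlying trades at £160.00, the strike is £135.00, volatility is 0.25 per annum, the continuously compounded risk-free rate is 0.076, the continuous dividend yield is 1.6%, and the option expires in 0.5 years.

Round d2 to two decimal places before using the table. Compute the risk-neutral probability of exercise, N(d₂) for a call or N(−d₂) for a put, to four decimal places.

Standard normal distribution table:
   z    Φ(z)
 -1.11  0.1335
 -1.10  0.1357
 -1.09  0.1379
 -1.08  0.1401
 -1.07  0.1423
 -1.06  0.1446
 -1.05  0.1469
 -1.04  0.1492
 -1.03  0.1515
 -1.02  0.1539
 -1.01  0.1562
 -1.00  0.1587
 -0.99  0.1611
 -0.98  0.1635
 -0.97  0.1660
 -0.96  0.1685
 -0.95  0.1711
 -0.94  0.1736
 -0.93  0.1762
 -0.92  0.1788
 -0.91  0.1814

σ√T = 0.25 × 0.7071 = 0.1768
d₁ = [ln(160/135) + (0.076 − 0.016 + ½·0.25²)·0.5] / (σ√T) = (0.1699 + 0.0456) / 0.1768 = 1.2192 ⇒ 1.22
d₂ = 1.2192 − 0.1768 = 1.0424 ⇒ 1.04
Pr(exercise) under Q = N(−d₂) = N(-1.04) = 0.1492

0.1492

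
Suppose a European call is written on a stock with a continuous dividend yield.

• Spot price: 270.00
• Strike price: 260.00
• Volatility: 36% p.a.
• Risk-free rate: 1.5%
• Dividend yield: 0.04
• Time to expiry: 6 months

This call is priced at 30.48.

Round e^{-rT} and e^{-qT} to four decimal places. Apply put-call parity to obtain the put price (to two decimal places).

exp(−qT) = exp(−0.04·0.5) = 0.9802;  exp(−rT) = exp(−0.015·0.5) = 0.9925
Put-call parity: C − P = S·e^(−qT) − K·e^(−rT) = 270·0.9802 − 260·0.9925 = 264.6540 − 258.0500 = 6.6040
P = C − (C − P) = 30.48 − (6.6040) = 23.8760

23.88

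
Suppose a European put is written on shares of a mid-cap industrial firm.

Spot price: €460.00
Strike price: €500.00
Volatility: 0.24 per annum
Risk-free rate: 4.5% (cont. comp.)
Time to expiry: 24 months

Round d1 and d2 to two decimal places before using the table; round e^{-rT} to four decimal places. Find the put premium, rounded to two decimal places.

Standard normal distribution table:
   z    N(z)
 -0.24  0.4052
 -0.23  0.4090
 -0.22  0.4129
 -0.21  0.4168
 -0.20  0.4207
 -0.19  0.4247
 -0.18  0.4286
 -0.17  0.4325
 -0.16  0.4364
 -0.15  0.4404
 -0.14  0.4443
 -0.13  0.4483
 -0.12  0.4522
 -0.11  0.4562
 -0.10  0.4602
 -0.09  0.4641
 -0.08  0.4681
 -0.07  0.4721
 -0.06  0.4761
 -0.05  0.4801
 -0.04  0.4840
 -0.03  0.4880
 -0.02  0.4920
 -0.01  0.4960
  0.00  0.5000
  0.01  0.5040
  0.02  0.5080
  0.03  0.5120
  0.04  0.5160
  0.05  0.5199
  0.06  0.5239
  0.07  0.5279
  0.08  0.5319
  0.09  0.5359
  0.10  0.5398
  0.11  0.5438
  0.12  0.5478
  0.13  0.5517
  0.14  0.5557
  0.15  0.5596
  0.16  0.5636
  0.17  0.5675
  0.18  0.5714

€60.35

σ√T = 0.24·√2 = 0.3394
d₁ = [ln(460/500) + (0.045 + 0.24²/2)·2] / 0.3394 = [-0.0834 + 0.1476] / 0.3394 = 0.1892 ≈ 0.19
d₂ = d₁ − σ√T = 0.1892 − 0.3394 = -0.1502 ≈ -0.15
e^(−rT) = e^(−0.045·2) = 0.9139
N(−d₂) = N(0.15) = 0.5596;  N(−d₁) = N(-0.19) = 0.4247
P = 500·0.9139·0.5596 − 460·0.4247 = 255.7092 − 195.3620 = 60.3472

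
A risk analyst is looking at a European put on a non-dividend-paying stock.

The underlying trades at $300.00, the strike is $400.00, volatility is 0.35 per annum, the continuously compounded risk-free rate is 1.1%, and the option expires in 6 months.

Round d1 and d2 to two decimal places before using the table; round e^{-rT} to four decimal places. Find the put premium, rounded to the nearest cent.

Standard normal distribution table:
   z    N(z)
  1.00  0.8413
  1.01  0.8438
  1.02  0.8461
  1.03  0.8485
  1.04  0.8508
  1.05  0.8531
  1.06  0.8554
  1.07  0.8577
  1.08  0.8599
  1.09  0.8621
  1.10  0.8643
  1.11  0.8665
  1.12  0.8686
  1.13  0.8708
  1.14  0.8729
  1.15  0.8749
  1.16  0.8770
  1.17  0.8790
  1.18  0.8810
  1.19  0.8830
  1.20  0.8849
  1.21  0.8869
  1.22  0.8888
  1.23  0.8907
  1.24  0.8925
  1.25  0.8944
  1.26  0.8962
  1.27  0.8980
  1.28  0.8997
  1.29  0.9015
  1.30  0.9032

$102.68

T = 0.5;  σ√T = 0.2475
d₁ = [ln(300/400) + (0.011 + ½·0.35²)·0.5] / (σ√T) = (-0.2877 + 0.0361) / 0.2475 = -1.0164 → -1.02
d₂ = -1.0164 − 0.2475 = -1.2639 → -1.26
e^(−rT) = e^(−0.011·0.5) = 0.9945
N(−d₂) = N(1.26) = 0.8962;  N(−d₁) = N(1.02) = 0.8461
P = 400·0.9945·0.8962 − 300·0.8461 = 356.5084 − 253.8300 = 102.6784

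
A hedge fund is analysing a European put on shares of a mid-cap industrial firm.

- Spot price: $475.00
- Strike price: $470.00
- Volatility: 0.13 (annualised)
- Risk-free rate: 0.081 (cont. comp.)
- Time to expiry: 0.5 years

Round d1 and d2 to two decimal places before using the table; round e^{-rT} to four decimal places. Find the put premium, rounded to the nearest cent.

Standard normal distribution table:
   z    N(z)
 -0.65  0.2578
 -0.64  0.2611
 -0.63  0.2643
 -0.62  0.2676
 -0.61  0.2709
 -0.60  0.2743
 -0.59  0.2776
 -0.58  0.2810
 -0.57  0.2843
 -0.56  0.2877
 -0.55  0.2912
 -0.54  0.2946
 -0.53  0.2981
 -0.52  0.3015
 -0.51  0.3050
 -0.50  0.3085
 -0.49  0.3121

$7.37

σ√T = 0.13 × 0.7071 = 0.0919
ln(S/K) + (r + σ²/2)T = ln(475/470) + (0.081 + 0.13²/2)·0.5 = 0.0106 + 0.0447 = 0.0553
d₁ = 0.0553 / 0.0919 = 0.6017 → 0.60
d₂ = d₁ − σ√T = 0.6017 − 0.0919 = 0.5097 → 0.51
exp(−rT) = exp(−0.081·0.5) = 0.9603
N(−d₂) = N(-0.51) = 0.3050;  N(−d₁) = N(-0.60) = 0.2743
P = 470·0.9603·0.3050 − 475·0.2743 = 137.6590 − 130.2925 = 7.3665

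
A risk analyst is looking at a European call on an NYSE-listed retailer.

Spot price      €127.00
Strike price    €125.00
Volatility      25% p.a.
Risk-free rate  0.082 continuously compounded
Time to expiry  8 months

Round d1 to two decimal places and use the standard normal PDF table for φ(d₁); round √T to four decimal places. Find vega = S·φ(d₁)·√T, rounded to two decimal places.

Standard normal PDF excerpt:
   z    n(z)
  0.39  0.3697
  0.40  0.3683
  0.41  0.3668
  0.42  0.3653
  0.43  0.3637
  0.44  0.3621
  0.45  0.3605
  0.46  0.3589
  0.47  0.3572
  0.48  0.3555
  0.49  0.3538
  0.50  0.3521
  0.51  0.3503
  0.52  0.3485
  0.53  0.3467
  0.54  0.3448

σ√T = 0.25 × 0.8165 = 0.2041
d₁ = [ln(127/125) + (0.082 + 0.25²/2)·0.6667] / 0.2041 = [0.0159 + 0.0755] / 0.2041 = 0.4476 ≈ 0.45
√T = √0.6667 = 0.8165
φ(d₁) = φ(0.45) = 0.3605
vega = S·φ(d₁)·√T = 127·0.3605·0.8165 = 37.3822

37.38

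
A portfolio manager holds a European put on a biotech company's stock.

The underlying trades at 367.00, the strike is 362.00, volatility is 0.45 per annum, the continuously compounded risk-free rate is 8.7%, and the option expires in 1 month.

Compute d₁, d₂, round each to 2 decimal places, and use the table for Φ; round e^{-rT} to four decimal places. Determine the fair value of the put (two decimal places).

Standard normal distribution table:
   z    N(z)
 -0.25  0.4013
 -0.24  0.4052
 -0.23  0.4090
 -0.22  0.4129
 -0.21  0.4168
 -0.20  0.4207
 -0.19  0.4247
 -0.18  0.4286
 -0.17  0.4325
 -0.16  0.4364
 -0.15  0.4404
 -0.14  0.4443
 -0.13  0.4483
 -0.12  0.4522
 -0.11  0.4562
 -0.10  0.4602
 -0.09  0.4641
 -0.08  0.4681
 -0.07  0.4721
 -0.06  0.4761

σ√T = 0.45·√0.08333 = 0.1299
ln(S/K) + (r + σ²/2)T = ln(367/362) + (0.087 + 0.45²/2)·0.08333 = 0.0137 + 0.0157 = 0.0294
d₁ = 0.0294 / 0.1299 = 0.2264 ≈ 0.23
d₂ = d₁ − σ√T = 0.2264 − 0.1299 = 0.0965 ≈ 0.10
exp(−rT) = exp(−0.087·0.08333) = 0.9928
N(−d₂) = N(-0.10) = 0.4602;  N(−d₁) = N(-0.23) = 0.4090
P = 362·0.9928·0.4602 − 367·0.4090 = 165.3929 − 150.1030 = 15.2899

15.29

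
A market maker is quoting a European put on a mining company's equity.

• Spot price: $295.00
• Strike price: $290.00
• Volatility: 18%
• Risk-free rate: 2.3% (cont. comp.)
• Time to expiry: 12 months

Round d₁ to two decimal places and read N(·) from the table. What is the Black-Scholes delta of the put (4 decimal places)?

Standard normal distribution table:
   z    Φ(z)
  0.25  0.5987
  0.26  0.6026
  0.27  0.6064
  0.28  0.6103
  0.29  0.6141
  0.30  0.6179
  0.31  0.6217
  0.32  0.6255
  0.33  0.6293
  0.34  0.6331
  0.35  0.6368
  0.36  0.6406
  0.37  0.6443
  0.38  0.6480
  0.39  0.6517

σ√T = 0.18·√1 = 0.1800
d₁ = [ln(295/290) + (0.023 + ½·0.18²)·1] / (σ√T) = (0.0171 + 0.0392) / 0.1800 = 0.3127 ≈ 0.31
N(d₁) = N(0.31) = 0.6217
Δ_put = N(d₁) − 1 = 0.6217 − 1 = -0.3783

-0.3783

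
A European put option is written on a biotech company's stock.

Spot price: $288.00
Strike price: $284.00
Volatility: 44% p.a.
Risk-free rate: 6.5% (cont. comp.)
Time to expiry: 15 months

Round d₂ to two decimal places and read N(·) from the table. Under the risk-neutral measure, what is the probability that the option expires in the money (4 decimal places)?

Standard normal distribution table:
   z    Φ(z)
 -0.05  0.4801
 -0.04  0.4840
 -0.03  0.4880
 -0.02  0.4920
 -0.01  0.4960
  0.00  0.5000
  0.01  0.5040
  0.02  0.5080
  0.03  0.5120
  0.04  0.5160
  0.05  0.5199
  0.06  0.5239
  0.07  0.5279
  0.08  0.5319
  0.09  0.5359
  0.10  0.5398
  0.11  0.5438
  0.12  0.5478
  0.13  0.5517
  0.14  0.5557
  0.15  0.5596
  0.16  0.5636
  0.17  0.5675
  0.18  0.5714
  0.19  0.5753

σ√T = 0.44 × 1.1180 = 0.4919
d₁ = [ln(288/284) + (0.065 + 0.44²/2)·1.25] / 0.4919 = [0.0140 + 0.2022] / 0.4919 = 0.4396 which rounds to 0.44
d₂ = d₁ − σ√T = 0.4396 − 0.4919 = -0.0524 which rounds to -0.05
Pr(exercise) under Q = N(−d₂) = N(0.05) = 0.5199

0.5199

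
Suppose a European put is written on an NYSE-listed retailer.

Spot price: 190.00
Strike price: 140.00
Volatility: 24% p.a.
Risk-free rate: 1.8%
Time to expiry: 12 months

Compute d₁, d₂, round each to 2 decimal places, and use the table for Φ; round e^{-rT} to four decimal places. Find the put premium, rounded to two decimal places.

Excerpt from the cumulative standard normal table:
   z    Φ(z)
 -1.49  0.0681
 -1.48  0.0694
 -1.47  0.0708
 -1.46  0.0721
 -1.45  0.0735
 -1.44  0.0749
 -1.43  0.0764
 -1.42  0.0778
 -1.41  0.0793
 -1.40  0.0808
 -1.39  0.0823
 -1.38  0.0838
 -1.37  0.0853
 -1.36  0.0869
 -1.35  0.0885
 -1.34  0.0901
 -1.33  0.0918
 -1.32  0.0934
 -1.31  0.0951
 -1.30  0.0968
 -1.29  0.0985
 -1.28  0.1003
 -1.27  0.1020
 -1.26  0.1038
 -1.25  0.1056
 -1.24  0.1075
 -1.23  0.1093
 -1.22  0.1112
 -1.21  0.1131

σ√T = 0.24 × 1.0000 = 0.2400
ln(S/K) + (r + σ²/2)T = ln(190/140) + (0.018 + 0.24²/2)·1 = 0.3054 + 0.0468 = 0.3522
d₁ = 0.3522 / 0.2400 = 1.4674 → 1.47
d₂ = d₁ − σ√T = 1.4674 − 0.2400 = 1.2274 → 1.23
e^(−rT) = e^(−0.018·1) = 0.9822
N(−d₂) = N(-1.23) = 0.1093;  N(−d₁) = N(-1.47) = 0.0708
P = 140·0.9822·0.1093 − 190·0.0708 = 15.0296 − 13.4520 = 1.5776

1.58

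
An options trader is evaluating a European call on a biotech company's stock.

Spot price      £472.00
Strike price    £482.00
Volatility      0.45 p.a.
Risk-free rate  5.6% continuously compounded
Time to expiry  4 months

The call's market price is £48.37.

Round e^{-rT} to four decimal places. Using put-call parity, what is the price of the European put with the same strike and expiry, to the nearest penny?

£49.45

e^(−rT) = e^(−0.056·0.3333) = 0.9815
Put-call parity: C − P = S − K·e^(−rT) = 472 − 482·0.9815 = 472 − 473.0830 = -1.0830
P = C − (C − P) = 48.37 − (-1.0830) = 49.4530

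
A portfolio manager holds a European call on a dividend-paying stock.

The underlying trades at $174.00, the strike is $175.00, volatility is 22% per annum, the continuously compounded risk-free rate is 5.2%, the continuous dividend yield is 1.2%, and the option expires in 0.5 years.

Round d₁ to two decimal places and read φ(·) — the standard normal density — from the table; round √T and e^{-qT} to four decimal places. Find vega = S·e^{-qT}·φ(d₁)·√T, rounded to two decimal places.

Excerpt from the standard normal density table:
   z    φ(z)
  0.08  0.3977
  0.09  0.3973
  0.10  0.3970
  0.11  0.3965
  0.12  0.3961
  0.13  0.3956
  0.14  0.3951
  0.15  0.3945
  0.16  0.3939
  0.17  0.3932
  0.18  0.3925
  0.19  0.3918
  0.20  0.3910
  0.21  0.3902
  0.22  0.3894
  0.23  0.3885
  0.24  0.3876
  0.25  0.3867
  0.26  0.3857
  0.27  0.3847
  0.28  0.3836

T = 0.5;  σ√T = 0.1556
ln(S/K) + (r − q + σ²/2)T = ln(174/175) + (0.052 − 0.012 + 0.22²/2)·0.5 = -0.0057 + 0.0321 = 0.0264
d₁ = 0.0264 / 0.1556 = 0.1695 ⇒ 0.17
√T = √0.5 = 0.7071
φ(d₁) = φ(0.17) = 0.3932
exp(−qT) = exp(−0.012·0.5) = 0.9940
vega = S·exp(−qT)·φ(d₁)·√T = 174·0.9940·0.3932·0.7071 = 48.0873

48.09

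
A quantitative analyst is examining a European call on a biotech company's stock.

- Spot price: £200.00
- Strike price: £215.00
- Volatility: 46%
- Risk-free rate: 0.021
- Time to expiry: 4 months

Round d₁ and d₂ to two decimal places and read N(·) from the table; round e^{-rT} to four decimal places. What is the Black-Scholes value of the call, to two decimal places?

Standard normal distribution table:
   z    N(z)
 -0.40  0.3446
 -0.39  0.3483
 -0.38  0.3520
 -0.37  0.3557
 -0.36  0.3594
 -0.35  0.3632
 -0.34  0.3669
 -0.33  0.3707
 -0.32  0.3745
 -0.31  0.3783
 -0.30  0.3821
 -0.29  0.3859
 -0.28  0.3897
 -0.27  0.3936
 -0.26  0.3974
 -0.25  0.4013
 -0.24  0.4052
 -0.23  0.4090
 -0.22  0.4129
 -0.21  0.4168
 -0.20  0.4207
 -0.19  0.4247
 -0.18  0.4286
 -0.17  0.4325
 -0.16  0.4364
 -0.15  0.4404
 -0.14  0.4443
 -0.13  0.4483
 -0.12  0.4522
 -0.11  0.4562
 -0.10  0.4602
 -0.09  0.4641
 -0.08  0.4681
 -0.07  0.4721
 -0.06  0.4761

£16.09

σ√T = 0.46 × 0.5774 = 0.2656
d₁ = [ln(200/215) + (0.021 + ½·0.46²)·0.3333] / (σ√T) = (-0.0723 + 0.0423) / 0.2656 = -0.1132 ⇒ -0.11
d₂ = -0.1132 − 0.2656 = -0.3787 ⇒ -0.38
exp(−rT) = exp(−0.021·0.3333) = 0.9930
N(d₁) = N(-0.11) = 0.4562;  N(d₂) = N(-0.38) = 0.3520
C = 200·0.4562 − 215·0.9930·0.3520 = 91.2400 − 75.1502 = 16.0898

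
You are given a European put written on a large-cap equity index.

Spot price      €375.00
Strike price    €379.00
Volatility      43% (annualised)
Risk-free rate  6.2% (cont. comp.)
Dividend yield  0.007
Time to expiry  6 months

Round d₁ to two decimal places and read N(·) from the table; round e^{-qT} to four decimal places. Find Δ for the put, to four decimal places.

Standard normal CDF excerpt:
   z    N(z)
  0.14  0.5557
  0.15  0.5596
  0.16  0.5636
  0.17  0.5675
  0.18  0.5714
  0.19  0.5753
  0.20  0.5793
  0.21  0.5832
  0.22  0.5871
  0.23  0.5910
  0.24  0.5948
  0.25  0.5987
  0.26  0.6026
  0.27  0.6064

-0.4153

σ√T = 0.43·√0.5 = 0.3041
d₁ = [ln(375/379) + (0.062 − 0.007 + 0.43²/2)·0.5] / 0.3041 = [-0.0106 + 0.0737] / 0.3041 = 0.2076 ⇒ 0.21
N(d₁) = N(0.21) = 0.5832
Δ_put = e^(−qT)·(N(d₁) − 1) = 0.9965·(0.5832 − 1) = -0.4153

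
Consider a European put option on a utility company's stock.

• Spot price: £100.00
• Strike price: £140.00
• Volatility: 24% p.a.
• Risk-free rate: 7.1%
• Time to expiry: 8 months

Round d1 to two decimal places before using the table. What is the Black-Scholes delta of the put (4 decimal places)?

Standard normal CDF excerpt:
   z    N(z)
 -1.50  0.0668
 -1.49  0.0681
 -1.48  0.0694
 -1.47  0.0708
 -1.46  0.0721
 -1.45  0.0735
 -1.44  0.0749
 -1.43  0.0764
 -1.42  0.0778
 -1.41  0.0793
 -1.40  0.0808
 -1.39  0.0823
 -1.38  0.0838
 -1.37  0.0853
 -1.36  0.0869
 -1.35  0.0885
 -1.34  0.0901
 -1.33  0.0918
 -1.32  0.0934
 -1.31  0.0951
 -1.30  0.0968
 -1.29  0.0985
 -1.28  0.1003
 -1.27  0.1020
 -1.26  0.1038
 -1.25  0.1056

σ√T = 0.24·√0.6667 = 0.1960
d₁ = [ln(100/140) + (0.071 + 0.24²/2)·0.6667] / 0.1960 = [-0.3365 + 0.0665] / 0.1960 = -1.3775 which rounds to -1.38
N(d₁) = N(-1.38) = 0.0838
Δ_put = N(d₁) − 1 = 0.0838 − 1 = -0.9162

-0.9162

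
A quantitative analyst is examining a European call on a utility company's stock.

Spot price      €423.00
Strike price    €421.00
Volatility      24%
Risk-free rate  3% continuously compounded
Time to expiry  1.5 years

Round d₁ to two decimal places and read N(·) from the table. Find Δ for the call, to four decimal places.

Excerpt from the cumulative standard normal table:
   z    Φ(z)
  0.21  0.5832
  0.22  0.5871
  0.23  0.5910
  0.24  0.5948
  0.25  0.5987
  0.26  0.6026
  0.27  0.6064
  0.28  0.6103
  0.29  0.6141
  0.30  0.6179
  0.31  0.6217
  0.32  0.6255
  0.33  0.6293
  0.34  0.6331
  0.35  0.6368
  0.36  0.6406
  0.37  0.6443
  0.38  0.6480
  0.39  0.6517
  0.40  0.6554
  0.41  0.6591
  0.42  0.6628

T = 1.5;  σ√T = 0.2939
d₁ = [ln(423/421) + (0.03 + 0.24²/2)·1.5] / 0.2939 = [0.0047 + 0.0882] / 0.2939 = 0.3162 which rounds to 0.32
N(d₁) = N(0.32) = 0.6255
Δ_call = N(d₁) = 0.6255

0.6255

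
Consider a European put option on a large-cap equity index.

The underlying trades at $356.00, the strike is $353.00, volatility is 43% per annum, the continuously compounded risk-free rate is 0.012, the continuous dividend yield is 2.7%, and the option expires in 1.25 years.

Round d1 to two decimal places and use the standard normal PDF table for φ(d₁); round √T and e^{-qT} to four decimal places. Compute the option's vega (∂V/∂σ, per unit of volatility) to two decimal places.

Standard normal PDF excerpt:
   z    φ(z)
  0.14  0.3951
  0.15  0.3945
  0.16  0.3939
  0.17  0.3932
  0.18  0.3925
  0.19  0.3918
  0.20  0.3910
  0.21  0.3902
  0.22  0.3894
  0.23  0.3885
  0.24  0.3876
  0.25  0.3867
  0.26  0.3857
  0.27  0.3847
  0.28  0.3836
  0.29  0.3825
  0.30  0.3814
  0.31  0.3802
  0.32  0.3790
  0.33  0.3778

σ√T = 0.43 × 1.1180 = 0.4808
d₁ = [ln(356/353) + (0.012 − 0.027 + 0.43²/2)·1.25] / 0.4808 = [0.0085 + 0.0968] / 0.4808 = 0.2190 → 0.22
√T = √1.25 = 1.1180
φ(d₁) = φ(0.22) = 0.3894
e^(−qT) = e^(−0.027·1.25) = 0.9668
vega = S·e^(−qT)·φ(d₁)·√T = 356·0.9668·0.3894·1.1180 = 149.8388

149.84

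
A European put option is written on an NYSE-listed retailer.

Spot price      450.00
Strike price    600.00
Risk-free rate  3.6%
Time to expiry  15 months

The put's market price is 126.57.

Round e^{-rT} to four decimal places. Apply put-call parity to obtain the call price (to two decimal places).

2.97

e^(−rT) = e^(−0.036·1.25) = 0.9560
Put-call parity: C − P = S − K·e^(−rT) = 450 − 600·0.9560 = 450 − 573.6000 = -123.6000
C = P + (C − P) = 126.57 + (-123.6000) = 2.9700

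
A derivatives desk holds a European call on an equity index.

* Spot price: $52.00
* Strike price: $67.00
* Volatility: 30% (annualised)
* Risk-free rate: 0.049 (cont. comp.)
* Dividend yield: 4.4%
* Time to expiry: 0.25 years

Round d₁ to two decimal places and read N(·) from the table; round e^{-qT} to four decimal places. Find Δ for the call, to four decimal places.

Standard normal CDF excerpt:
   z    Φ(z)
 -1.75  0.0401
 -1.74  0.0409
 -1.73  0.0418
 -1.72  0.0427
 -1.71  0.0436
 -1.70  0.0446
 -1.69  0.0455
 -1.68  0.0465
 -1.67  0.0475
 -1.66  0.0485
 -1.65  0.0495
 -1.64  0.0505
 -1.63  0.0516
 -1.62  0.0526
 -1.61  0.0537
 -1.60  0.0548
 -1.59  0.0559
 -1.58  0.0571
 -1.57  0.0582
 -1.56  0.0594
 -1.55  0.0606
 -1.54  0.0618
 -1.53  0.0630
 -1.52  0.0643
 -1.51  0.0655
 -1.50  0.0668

σ√T = 0.3·√0.25 = 0.1500
d₁ = [ln(52/67) + (0.049 − 0.044 + ½·0.3²)·0.25] / (σ√T) = (-0.2534 + 0.0125) / 0.1500 = -1.6063 which rounds to -1.61
N(d₁) = N(-1.61) = 0.0537
Δ_call = e^(−qT)·N(d₁) = 0.9891·0.0537 = 0.0531

0.0531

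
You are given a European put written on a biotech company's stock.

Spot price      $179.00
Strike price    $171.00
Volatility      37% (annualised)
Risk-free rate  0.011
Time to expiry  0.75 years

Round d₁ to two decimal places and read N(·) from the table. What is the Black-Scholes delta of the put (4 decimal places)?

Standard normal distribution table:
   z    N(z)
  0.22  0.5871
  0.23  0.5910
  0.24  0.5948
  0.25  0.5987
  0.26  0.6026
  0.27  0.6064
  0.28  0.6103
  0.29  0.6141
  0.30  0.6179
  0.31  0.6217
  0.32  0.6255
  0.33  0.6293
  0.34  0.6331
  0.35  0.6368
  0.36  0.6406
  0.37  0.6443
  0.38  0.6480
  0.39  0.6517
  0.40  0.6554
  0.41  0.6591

σ√T = 0.37·√0.75 = 0.3204
d₁ = [ln(179/171) + (0.011 + ½·0.37²)·0.75] / (σ√T) = (0.0457 + 0.0596) / 0.3204 = 0.3287 ≈ 0.33
N(d₁) = N(0.33) = 0.6293
Δ_put = N(d₁) − 1 = 0.6293 − 1 = -0.3707

-0.3707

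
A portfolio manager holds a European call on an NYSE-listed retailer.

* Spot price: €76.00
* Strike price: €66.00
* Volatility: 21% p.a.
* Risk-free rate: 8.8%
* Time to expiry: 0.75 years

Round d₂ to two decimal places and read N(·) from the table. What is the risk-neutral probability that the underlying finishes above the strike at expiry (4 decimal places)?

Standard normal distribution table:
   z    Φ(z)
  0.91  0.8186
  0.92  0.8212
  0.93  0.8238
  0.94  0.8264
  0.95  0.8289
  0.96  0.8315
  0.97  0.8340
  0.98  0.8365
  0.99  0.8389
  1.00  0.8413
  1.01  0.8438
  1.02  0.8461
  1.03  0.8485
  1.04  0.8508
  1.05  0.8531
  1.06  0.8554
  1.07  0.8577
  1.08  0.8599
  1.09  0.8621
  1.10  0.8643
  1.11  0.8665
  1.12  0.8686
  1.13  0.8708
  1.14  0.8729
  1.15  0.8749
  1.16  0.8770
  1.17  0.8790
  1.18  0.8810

0.8531

σ√T = 0.21 × 0.8660 = 0.1819
d₁ = [ln(76/66) + (0.088 + 0.21²/2)·0.75] / 0.1819 = [0.1411 + 0.0825] / 0.1819 = 1.2296 which rounds to 1.23
d₂ = d₁ − σ√T = 1.2296 − 0.1819 = 1.0477 which rounds to 1.05
Pr(exercise) under Q = N(d₂) = 0.8531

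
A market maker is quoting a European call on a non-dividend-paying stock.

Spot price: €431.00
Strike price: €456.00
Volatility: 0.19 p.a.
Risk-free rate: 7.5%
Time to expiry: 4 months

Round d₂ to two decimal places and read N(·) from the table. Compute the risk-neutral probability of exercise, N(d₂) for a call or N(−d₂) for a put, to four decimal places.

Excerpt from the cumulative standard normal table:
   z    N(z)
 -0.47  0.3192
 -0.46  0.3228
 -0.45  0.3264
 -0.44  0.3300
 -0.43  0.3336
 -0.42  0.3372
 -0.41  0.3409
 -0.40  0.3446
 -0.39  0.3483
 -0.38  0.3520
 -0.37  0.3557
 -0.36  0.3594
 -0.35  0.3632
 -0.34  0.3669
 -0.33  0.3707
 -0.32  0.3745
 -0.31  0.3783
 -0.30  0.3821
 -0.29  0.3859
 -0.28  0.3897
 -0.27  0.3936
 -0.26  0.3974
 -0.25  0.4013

T = 0.3333;  σ√T = 0.1097
d₁ = [ln(431/456) + (0.075 + 0.19²/2)·0.3333] / 0.1097 = [-0.0564 + 0.0310] / 0.1097 = -0.2313 ≈ -0.23
d₂ = d₁ − σ√T = -0.2313 − 0.1097 = -0.3410 ≈ -0.34
Risk-neutral Pr[S_T > K] = N(d₂) = N(-0.34) = 0.3669

0.3669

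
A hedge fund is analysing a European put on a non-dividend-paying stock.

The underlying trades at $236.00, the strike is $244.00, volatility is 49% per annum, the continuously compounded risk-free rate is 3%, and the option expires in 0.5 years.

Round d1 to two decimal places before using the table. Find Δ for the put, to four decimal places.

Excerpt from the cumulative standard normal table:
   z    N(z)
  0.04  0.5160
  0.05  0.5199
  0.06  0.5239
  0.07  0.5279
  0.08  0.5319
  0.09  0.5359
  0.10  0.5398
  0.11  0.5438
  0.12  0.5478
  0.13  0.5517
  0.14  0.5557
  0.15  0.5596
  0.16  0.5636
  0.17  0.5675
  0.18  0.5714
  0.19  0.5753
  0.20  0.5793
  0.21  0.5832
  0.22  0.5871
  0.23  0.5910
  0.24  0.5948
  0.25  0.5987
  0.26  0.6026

-0.4522

σ√T = 0.49 × 0.7071 = 0.3465
d₁ = [ln(236/244) + (0.03 + 0.49²/2)·0.5] / 0.3465 = [-0.0333 + 0.0750] / 0.3465 = 0.1203 → 0.12
N(d₁) = N(0.12) = 0.5478
Δ_put = N(d₁) − 1 = 0.5478 − 1 = -0.4522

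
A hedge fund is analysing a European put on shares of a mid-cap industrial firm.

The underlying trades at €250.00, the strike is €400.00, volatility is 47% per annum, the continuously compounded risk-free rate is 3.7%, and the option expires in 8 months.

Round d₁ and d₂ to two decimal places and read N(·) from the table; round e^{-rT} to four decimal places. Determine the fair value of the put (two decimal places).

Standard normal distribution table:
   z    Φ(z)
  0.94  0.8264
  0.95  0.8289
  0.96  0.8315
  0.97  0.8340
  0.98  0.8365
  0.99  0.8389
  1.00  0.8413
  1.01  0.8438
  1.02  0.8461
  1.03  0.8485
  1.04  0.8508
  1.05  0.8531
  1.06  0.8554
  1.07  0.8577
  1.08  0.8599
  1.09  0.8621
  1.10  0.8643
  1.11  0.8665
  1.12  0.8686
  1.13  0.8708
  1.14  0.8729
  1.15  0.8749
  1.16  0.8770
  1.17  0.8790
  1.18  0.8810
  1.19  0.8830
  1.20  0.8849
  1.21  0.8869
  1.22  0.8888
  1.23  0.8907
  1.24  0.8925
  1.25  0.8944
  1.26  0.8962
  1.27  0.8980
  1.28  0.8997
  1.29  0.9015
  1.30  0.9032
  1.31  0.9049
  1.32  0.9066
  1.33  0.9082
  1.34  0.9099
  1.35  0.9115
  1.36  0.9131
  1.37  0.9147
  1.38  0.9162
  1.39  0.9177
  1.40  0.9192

T = 0.6667;  σ√T = 0.3838
d₁ = [ln(250/400) + (0.037 + ½·0.47²)·0.6667] / (σ√T) = (-0.4700 + 0.0983) / 0.3838 = -0.9686 ≈ -0.97
d₂ = -0.9686 − 0.3838 = -1.3524 ≈ -1.35
exp(−rT) = exp(−0.037·0.6667) = 0.9756
P = 400·0.9756·N(1.35) − 250·N(0.97) = 400·0.9756·0.9115 − 250·0.8340 = 355.7038 − 208.5000 = 147.2038

€147.20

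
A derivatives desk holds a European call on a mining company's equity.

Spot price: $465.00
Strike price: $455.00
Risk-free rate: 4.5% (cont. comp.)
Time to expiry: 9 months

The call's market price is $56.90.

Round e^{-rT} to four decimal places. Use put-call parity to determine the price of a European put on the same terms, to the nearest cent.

e^(−rT) = e^(−0.045·0.75) = 0.9668
Put-call parity: C − P = S − K·e^(−rT) = 465 − 455·0.9668 = 465 − 439.8940 = 25.1060
P = C − (C − P) = 56.90 − (25.1060) = 31.7940

$31.79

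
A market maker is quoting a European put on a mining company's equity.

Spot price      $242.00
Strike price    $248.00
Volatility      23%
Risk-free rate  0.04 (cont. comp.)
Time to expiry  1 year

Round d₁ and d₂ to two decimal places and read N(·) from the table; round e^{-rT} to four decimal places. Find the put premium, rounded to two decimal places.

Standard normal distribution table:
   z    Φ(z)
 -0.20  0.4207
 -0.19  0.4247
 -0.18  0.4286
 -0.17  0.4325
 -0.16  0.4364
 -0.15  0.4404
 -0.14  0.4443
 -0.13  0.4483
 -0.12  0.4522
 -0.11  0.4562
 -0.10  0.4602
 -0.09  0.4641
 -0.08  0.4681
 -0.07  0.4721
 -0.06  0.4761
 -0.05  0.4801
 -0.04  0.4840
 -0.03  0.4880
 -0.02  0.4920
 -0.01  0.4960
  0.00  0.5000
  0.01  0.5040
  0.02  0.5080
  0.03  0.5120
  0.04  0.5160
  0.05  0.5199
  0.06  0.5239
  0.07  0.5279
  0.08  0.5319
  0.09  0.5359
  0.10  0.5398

$20.16

σ√T = 0.23·√1 = 0.2300
ln(S/K) + (r + σ²/2)T = ln(242/248) + (0.04 + 0.23²/2)·1 = -0.0245 + 0.0665 = 0.0420
d₁ = 0.0420 / 0.2300 = 0.1824 ⇒ 0.18
d₂ = d₁ − σ√T = 0.1824 − 0.2300 = -0.0476 ⇒ -0.05
e^(−rT) = e^(−0.04·1) = 0.9608
P = 248·0.9608·N(0.05) − 242·N(-0.18) = 248·0.9608·0.5199 − 242·0.4286 = 123.8809 − 103.7212 = 20.1597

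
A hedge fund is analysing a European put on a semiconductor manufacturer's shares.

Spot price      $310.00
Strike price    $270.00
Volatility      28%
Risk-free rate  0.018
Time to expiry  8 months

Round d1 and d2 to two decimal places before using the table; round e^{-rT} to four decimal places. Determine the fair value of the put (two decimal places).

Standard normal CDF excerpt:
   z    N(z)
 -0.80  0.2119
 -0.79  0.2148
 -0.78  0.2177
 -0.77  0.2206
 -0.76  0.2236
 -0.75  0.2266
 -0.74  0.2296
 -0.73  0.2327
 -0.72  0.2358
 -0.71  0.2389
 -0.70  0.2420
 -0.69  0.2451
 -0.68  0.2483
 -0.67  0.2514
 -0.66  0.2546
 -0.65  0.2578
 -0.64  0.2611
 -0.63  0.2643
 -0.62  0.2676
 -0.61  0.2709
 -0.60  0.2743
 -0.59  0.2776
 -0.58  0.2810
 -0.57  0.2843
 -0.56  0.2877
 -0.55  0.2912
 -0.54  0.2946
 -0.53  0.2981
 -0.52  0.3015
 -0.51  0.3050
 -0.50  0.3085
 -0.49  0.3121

$10.21

σ√T = 0.28 × 0.8165 = 0.2286
d₁ = [ln(310/270) + (0.018 + 0.28²/2)·0.6667] / 0.2286 = [0.1382 + 0.0381] / 0.2286 = 0.7711 which rounds to 0.77
d₂ = d₁ − σ√T = 0.7711 − 0.2286 = 0.5425 which rounds to 0.54
exp(−rT) = exp(−0.018·0.6667) = 0.9881
P = 270·0.9881·N(-0.54) − 310·N(-0.77) = 270·0.9881·0.2946 − 310·0.2206 = 78.5955 − 68.3860 = 10.2095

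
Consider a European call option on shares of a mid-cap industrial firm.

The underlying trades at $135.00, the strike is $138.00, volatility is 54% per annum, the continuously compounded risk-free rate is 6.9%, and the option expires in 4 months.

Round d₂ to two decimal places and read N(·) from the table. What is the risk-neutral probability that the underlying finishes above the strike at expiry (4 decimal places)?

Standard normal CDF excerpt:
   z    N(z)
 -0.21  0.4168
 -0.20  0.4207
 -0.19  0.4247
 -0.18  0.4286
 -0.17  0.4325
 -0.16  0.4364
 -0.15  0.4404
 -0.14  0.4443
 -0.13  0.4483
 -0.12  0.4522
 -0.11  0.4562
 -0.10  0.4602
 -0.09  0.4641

0.4404

σ√T = 0.54 × 0.5774 = 0.3118
d₁ = [ln(135/138) + (0.069 + 0.54²/2)·0.3333] / 0.3118 = [-0.0220 + 0.0716] / 0.3118 = 0.1592 which rounds to 0.16
d₂ = d₁ − σ√T = 0.1592 − 0.3118 = -0.1526 which rounds to -0.15
Pr(exercise) under Q = N(d₂) = 0.4404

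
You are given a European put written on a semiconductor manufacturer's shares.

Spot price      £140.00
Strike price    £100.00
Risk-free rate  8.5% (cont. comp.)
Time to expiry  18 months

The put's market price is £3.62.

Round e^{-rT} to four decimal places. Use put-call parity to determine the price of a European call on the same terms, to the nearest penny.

exp(−rT) = exp(−0.085·1.5) = 0.8803
Put-call parity: C − P = S − K·e^(−rT) = 140 − 100·0.8803 = 140 − 88.0300 = 51.9700
C = P + (C − P) = 3.62 + (51.9700) = 55.5900

£55.59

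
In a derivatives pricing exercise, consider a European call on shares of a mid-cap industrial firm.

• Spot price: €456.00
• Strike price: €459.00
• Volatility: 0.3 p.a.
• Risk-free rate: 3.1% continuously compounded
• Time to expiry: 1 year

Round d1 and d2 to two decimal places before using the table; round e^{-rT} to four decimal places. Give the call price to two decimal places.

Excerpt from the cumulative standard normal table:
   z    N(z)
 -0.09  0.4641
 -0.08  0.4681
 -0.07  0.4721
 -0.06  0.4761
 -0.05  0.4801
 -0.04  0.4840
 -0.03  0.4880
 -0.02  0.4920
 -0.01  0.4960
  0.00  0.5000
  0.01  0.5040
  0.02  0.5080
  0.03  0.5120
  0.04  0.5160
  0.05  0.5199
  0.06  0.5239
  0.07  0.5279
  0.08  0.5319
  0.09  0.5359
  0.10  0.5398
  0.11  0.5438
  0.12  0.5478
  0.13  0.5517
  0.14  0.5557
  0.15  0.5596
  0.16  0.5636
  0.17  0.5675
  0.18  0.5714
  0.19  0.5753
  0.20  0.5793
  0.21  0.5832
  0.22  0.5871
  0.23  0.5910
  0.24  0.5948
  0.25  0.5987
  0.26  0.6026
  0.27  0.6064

€59.41

σ√T = 0.3 × 1.0000 = 0.3000
ln(S/K) + (r + σ²/2)T = ln(456/459) + (0.031 + 0.3²/2)·1 = -0.0066 + 0.0760 = 0.0694
d₁ = 0.0694 / 0.3000 = 0.2315 ⇒ 0.23
d₂ = d₁ − σ√T = 0.2315 − 0.3000 = -0.0685 ⇒ -0.07
exp(−rT) = exp(−0.031·1) = 0.9695
N(d₁) = N(0.23) = 0.5910;  N(d₂) = N(-0.07) = 0.4721
C = 456·0.5910 − 459·0.9695·0.4721 = 269.4960 − 210.0847 = 59.4113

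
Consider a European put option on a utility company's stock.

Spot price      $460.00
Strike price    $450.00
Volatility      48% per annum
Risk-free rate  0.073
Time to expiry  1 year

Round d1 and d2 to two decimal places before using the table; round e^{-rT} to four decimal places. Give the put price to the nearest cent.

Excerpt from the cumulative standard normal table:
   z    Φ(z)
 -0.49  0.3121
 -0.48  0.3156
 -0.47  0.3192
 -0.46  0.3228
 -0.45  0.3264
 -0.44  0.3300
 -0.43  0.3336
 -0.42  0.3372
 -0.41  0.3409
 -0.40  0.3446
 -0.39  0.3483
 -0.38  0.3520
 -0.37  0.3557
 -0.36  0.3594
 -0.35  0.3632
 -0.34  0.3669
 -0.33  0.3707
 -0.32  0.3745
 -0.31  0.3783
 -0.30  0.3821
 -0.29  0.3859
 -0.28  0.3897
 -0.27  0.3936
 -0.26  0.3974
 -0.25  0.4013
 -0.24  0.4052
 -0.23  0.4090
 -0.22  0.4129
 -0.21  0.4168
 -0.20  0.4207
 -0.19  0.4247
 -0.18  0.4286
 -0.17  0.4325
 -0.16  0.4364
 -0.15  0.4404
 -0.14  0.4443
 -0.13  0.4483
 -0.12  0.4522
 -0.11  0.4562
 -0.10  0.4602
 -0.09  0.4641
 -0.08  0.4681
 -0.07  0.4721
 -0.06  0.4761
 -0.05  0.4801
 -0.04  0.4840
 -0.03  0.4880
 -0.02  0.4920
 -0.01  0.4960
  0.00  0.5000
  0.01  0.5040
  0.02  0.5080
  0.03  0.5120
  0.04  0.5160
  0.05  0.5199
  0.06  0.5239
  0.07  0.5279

σ√T = 0.48 × 1.0000 = 0.4800
d₁ = [ln(460/450) + (0.073 + ½·0.48²)·1] / (σ√T) = (0.0220 + 0.1882) / 0.4800 = 0.4379 → 0.44
d₂ = 0.4379 − 0.4800 = -0.0421 → -0.04
e^(−rT) = e^(−0.073·1) = 0.9296
N(−d₂) = N(0.04) = 0.5160;  N(−d₁) = N(-0.44) = 0.3300
P = 450·0.9296·0.5160 − 460·0.3300 = 215.8531 − 151.8000 = 64.0531

$64.05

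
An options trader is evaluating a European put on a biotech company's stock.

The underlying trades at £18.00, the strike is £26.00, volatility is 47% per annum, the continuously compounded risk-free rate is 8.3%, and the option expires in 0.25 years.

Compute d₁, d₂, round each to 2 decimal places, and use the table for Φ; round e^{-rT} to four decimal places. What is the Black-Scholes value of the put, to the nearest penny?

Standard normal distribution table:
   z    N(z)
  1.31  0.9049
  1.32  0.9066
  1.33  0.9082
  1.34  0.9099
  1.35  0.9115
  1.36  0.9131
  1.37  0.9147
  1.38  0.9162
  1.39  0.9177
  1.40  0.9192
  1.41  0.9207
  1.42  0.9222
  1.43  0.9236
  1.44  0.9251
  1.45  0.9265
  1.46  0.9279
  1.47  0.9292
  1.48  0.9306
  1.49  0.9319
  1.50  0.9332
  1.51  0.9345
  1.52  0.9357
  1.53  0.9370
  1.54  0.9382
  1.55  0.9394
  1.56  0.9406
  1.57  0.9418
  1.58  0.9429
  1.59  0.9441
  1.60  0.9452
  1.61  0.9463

£7.61

T = 0.25;  σ√T = 0.2350
d₁ = [ln(18/26) + (0.083 + 0.47²/2)·0.25] / 0.2350 = [-0.3677 + 0.0484] / 0.2350 = -1.3590 which rounds to -1.36
d₂ = d₁ − σ√T = -1.3590 − 0.2350 = -1.5940 which rounds to -1.59
e^(−rT) = e^(−0.083·0.25) = 0.9795
N(−d₂) = N(1.59) = 0.9441;  N(−d₁) = N(1.36) = 0.9131
P = 26·0.9795·0.9441 − 18·0.9131 = 24.0434 − 16.4358 = 7.6076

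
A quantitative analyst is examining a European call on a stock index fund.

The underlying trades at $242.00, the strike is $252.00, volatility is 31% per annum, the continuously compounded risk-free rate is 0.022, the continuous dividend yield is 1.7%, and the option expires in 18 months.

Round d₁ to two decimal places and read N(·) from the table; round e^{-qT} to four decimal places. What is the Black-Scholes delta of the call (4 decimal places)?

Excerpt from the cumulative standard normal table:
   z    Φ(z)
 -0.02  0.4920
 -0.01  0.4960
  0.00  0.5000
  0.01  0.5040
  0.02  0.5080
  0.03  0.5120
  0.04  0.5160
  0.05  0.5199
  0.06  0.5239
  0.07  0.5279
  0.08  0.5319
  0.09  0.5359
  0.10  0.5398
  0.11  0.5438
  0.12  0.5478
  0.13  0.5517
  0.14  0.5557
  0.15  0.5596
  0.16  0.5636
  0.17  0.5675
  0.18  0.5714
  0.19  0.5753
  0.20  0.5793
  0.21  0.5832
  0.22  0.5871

σ√T = 0.31 × 1.2247 = 0.3797
d₁ = [ln(242/252) + (0.022 − 0.017 + ½·0.31²)·1.5] / (σ√T) = (-0.0405 + 0.0796) / 0.3797 = 0.1029 → 0.10
N(d₁) = N(0.10) = 0.5398
Δ_call = exp(−qT)·N(d₁) = 0.9748·0.5398 = 0.5262

0.5262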